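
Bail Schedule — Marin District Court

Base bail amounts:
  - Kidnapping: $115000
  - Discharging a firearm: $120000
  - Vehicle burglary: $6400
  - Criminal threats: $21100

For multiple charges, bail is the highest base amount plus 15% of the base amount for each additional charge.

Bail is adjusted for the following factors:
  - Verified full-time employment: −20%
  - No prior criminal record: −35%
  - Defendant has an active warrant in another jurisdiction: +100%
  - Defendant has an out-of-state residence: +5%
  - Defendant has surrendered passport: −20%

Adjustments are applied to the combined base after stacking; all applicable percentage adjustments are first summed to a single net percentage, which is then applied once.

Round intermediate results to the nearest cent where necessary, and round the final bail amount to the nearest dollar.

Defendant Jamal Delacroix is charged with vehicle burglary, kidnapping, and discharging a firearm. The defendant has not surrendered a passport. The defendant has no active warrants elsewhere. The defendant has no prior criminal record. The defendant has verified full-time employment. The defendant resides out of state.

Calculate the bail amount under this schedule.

Base amounts from the schedule: vehicle burglary $6400; kidnapping $115000; discharging a firearm $120000.
Stacking rule: highest base plus 15% of each additional charge. Highest is discharging a firearm at $120000. Additional: $6400 × 15% = $960; $115000 × 15% = $17250. Combined base = $120000 + $18210 = $138210.
Net percentage adjustment: −20% −35% +5% = −50%. $138210 × 0.5 = $69105.

$69105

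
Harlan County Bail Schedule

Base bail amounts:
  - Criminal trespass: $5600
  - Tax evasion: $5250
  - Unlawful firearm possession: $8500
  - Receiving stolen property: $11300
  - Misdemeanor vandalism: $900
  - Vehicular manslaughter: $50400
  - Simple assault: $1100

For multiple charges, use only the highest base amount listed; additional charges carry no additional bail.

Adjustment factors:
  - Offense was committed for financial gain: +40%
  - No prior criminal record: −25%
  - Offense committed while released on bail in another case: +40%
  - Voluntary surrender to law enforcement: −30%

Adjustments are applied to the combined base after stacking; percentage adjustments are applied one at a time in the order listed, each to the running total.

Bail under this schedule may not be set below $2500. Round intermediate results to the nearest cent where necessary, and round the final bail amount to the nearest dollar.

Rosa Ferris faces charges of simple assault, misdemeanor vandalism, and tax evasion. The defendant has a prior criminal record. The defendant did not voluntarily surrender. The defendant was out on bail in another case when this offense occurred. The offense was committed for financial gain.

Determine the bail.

Base amounts from the schedule: simple assault $1100; misdemeanor vandalism $900; tax evasion $5250.
Stacking rule: use the highest base only. Highest is tax evasion at $5250. Combined base = $5250.
Offense was committed for financial gain (+40%): $5250 × 1.4 = $7350.
Offense committed while released on bail in another case (+40%): $7350 × 1.4 = $10290.
$10290 is at or above the $2500 minimum.

$10290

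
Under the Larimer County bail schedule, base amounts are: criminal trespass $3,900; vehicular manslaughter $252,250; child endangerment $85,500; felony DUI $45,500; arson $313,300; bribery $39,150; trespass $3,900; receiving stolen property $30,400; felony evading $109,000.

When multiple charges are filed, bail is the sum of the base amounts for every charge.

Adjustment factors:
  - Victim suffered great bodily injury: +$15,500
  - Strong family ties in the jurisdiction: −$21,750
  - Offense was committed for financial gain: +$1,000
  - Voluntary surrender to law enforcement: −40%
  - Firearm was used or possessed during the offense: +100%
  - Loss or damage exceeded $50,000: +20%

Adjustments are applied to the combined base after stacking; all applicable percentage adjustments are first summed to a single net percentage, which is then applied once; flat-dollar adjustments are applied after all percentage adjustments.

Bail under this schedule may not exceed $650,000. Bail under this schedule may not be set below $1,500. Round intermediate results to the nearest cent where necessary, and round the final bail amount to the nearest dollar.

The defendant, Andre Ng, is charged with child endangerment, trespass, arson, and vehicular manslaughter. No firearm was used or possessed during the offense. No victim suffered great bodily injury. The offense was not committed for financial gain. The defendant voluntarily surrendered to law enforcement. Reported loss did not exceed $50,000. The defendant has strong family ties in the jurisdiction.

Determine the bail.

Base amounts from the schedule: child endangerment $85,500; trespass $3,900; arson $313,300; vehicular manslaughter $252,250.
Stacking rule: sum of all bases. $85,500 + $3,900 + $313,300 + $252,250 = $654,950.
Voluntary surrender to law enforcement (−40%): $654,950 × 0.6 = $392,970.
Strong family ties in the jurisdiction (−$21,750 flat): $392,970 − $21,750 = $371,220.
$371,220 is within the $650,000 maximum.
$371,220 is at or above the $1,500 minimum.

$371,220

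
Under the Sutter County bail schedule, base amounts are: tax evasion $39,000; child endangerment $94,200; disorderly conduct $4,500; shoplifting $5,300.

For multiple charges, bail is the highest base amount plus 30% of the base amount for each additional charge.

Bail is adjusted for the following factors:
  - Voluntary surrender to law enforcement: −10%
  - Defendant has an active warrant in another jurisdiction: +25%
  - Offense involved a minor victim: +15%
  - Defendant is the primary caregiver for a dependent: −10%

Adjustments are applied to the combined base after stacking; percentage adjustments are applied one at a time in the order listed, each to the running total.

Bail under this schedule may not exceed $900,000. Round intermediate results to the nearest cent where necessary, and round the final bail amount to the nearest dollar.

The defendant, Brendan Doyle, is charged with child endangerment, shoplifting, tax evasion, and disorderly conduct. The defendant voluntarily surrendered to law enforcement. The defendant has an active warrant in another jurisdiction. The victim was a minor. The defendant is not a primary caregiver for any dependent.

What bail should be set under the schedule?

$140,812

Base amounts from the schedule: child endangerment $94,200; shoplifting $5,300; tax evasion $39,000; disorderly conduct $4,500.
Stacking rule: highest base plus 30% of each additional charge. Highest is child endangerment at $94,200. Additional: $5,300 × 30% = $1,590; $39,000 × 30% = $11,700; $4,500 × 30% = $1,350. Combined base = $94,200 + $14,640 = $108,840.
Voluntary surrender to law enforcement (−10%): $108,840 × 0.9 = $97,956.
Defendant has an active warrant in another jurisdiction (+25%): $97,956 × 1.25 = $122,445.
Offense involved a minor victim (+15%): $122,445 × 1.15 = $140,811.75.
$140,811.75 is within the $900,000 maximum.
Rounded to the nearest dollar: $140,812.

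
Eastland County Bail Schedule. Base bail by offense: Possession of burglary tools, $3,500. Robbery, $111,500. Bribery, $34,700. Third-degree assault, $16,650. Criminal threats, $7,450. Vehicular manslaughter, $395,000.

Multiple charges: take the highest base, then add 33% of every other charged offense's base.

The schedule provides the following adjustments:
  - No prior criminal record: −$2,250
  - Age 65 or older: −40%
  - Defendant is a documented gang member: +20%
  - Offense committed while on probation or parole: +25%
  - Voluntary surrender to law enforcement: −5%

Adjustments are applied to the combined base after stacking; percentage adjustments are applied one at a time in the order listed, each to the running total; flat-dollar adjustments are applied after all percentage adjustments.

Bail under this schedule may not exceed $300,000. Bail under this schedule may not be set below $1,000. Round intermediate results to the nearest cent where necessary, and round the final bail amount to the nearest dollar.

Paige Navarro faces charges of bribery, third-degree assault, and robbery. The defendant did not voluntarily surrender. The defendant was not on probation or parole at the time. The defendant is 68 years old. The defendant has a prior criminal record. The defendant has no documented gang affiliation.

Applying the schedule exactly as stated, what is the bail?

$77,067

Base amounts from the schedule: bribery $34,700; third-degree assault $16,650; robbery $111,500.
Stacking rule: highest base plus 33% of each additional charge. Highest is robbery at $111,500. Additional: $34,700 × 33% = $11,451; $16,650 × 33% = $5,494.50. Combined base = $111,500 + $16,945.50 = $128,445.50.
Age 65 or older (−40%): $128,445.50 × 0.6 = $77,067.30.
$77,067.30 is within the $300,000 maximum.
$77,067.30 is at or above the $1,000 minimum.
Rounded to the nearest dollar: $77,067.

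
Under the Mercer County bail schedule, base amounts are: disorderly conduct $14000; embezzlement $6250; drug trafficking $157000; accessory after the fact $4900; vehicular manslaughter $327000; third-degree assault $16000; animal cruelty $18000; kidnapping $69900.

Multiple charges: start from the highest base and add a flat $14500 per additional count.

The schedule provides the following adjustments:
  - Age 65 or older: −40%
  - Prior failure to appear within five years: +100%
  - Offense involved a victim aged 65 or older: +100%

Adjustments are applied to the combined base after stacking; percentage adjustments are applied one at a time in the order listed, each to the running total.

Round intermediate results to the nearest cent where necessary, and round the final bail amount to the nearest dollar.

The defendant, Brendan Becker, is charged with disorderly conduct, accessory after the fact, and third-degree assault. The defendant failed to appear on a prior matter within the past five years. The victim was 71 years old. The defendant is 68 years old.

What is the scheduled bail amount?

$108000

Base amounts from the schedule: disorderly conduct $14000; accessory after the fact $4900; third-degree assault $16000.
Stacking rule: highest base plus $14500 per additional charge. Highest is third-degree assault at $16000; 2 additional charges → +$29000. Combined base = $45000.
Age 65 or older (−40%): $45000 × 0.6 = $27000.
Prior failure to appear within five years (+100%): $27000 × 2 = $54000.
Offense involved a victim aged 65 or older (+100%): $54000 × 2 = $108000.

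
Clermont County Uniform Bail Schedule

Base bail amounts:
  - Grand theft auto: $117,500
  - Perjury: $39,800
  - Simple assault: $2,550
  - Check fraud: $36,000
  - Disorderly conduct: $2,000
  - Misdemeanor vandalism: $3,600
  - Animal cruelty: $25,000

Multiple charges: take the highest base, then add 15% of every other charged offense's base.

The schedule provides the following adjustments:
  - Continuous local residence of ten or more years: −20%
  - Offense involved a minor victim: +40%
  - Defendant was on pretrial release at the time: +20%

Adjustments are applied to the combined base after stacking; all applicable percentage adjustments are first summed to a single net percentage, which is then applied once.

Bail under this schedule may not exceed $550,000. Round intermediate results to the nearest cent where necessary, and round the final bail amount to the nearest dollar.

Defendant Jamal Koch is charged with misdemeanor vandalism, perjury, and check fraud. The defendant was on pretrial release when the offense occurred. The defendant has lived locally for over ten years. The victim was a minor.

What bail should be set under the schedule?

Base amounts from the schedule: misdemeanor vandalism $3,600; perjury $39,800; check fraud $36,000.
Stacking rule: highest base plus 15% of each additional charge. Highest is perjury at $39,800. Additional: $3,600 × 15% = $540; $36,000 × 15% = $5,400. Combined base = $39,800 + $5,940 = $45,740.
Net percentage adjustment: −20% +40% +20% = +40%. $45,740 × 1.4 = $64,036.
$64,036 is within the $550,000 maximum.

$64,036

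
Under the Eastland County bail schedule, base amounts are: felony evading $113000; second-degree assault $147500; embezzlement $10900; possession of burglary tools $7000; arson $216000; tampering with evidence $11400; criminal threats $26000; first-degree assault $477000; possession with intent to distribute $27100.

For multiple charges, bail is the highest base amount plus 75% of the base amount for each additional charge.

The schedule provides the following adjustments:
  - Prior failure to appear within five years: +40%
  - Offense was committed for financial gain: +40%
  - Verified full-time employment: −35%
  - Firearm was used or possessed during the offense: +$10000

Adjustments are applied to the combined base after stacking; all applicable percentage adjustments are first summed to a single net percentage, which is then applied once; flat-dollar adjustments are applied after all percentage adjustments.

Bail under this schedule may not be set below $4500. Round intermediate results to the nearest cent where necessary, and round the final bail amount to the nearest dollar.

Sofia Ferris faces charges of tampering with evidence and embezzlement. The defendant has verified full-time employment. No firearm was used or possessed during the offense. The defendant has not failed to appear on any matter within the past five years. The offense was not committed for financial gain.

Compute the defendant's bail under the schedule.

$12724

Base amounts from the schedule: tampering with evidence $11400; embezzlement $10900.
Stacking rule: highest base plus 75% of each additional charge. Highest is tampering with evidence at $11400. Additional: $10900 × 75% = $8175. Combined base = $11400 + $8175 = $19575.
Verified full-time employment (−35%): $19575 × 0.65 = $12723.75.
$12723.75 is at or above the $4500 minimum.
Rounded to the nearest dollar: $12724.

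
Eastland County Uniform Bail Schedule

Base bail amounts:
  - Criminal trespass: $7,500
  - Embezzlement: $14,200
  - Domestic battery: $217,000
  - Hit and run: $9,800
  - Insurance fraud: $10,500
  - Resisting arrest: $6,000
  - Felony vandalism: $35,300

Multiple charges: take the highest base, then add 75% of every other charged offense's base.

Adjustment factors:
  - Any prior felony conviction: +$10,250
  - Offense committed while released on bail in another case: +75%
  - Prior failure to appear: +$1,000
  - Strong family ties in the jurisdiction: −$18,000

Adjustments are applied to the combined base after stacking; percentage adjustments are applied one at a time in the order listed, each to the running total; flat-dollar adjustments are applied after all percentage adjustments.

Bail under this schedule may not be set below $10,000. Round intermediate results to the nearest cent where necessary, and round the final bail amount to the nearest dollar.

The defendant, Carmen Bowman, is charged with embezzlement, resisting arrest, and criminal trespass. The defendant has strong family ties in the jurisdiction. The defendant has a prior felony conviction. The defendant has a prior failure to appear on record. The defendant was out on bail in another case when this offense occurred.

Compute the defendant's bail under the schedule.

$35,819

Base amounts from the schedule: embezzlement $14,200; resisting arrest $6,000; criminal trespass $7,500.
Stacking rule: highest base plus 75% of each additional charge. Highest is embezzlement at $14,200. Additional: $6,000 × 75% = $4,500; $7,500 × 75% = $5,625. Combined base = $14,200 + $10,125 = $24,325.
Offense committed while released on bail in another case (+75%): $24,325 × 1.75 = $42,568.75.
Any prior felony conviction (+$10,250 flat): $42,568.75 + $10,250 = $52,818.75.
Prior failure to appear (+$1,000 flat): $52,818.75 + $1,000 = $53,818.75.
Strong family ties in the jurisdiction (−$18,000 flat): $53,818.75 − $18,000 = $35,818.75.
$35,818.75 is at or above the $10,000 minimum.
Rounded to the nearest dollar: $35,819.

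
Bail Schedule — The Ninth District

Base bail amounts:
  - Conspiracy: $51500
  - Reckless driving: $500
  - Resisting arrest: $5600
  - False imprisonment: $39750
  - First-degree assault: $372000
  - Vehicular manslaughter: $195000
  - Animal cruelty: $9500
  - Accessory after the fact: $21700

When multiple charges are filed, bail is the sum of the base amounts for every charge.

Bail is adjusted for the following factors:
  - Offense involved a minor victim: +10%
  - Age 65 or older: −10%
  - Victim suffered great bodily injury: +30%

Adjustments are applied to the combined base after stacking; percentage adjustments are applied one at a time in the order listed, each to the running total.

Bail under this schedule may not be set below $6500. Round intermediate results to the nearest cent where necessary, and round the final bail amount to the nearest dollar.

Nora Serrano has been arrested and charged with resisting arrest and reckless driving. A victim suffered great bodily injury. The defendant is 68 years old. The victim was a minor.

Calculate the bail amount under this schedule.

$7851

Base amounts from the schedule: resisting arrest $5600; reckless driving $500.
Stacking rule: sum of all bases. $5600 + $500 = $6100.
Offense involved a minor victim (+10%): $6100 × 1.1 = $6710.
Age 65 or older (−10%): $6710 × 0.9 = $6039.
Victim suffered great bodily injury (+30%): $6039 × 1.3 = $7850.70.
$7850.70 is at or above the $6500 minimum.
Rounded to the nearest dollar: $7851.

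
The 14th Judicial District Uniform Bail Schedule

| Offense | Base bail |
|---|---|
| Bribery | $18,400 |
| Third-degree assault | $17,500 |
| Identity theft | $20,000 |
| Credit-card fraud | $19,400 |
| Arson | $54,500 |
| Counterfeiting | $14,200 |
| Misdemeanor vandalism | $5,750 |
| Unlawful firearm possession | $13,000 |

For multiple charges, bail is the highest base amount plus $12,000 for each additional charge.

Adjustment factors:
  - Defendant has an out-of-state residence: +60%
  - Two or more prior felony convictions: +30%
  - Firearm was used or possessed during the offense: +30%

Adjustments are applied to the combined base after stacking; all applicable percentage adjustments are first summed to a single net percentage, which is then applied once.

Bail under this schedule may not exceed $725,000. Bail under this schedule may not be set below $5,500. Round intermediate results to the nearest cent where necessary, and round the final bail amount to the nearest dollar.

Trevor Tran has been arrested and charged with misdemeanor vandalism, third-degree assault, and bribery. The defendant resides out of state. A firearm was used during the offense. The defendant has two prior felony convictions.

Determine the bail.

$93,280

Base amounts from the schedule: misdemeanor vandalism $5,750; third-degree assault $17,500; bribery $18,400.
Stacking rule: highest base plus $12,000 per additional charge. Highest is bribery at $18,400; 2 additional charges → +$24,000. Combined base = $42,400.
Net percentage adjustment: +60% +30% +30% = +120%. $42,400 × 2.2 = $93,280.
$93,280 is within the $725,000 maximum.
$93,280 is at or above the $5,500 minimum.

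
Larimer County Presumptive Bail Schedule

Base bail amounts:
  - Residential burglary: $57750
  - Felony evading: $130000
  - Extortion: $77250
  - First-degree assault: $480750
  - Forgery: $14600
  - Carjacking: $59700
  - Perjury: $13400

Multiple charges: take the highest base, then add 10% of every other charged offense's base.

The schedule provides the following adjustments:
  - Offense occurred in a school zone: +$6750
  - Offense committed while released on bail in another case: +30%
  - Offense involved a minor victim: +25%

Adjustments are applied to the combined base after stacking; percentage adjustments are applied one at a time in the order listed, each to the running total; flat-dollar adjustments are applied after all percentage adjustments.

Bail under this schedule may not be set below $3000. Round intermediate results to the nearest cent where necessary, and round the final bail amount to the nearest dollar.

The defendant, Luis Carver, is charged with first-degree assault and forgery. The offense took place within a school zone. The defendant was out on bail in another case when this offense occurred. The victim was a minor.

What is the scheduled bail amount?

$790341

Base amounts from the schedule: first-degree assault $480750; forgery $14600.
Stacking rule: highest base plus 10% of each additional charge. Highest is first-degree assault at $480750. Additional: $14600 × 10% = $1460. Combined base = $480750 + $1460 = $482210.
Offense committed while released on bail in another case (+30%): $482210 × 1.3 = $626873.
Offense involved a minor victim (+25%): $626873 × 1.25 = $783591.25.
Offense occurred in a school zone (+$6750 flat): $783591.25 + $6750 = $790341.25.
$790341.25 is at or above the $3000 minimum.
Rounded to the nearest dollar: $790341.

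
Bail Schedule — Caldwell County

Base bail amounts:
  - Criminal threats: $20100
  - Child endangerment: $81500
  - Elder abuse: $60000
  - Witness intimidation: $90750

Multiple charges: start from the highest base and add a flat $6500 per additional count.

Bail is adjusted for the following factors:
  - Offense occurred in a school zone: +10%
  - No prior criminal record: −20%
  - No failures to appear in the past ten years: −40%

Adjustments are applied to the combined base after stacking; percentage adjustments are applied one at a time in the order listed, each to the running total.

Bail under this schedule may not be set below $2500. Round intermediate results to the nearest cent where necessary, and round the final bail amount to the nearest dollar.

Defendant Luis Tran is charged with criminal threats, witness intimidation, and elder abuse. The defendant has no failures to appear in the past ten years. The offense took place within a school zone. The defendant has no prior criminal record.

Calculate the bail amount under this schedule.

$54780

Base amounts from the schedule: criminal threats $20100; witness intimidation $90750; elder abuse $60000.
Stacking rule: highest base plus $6500 per additional charge. Highest is witness intimidation at $90750; 2 additional charges → +$13000. Combined base = $103750.
Offense occurred in a school zone (+10%): $103750 × 1.1 = $114125.
No prior criminal record (−20%): $114125 × 0.8 = $91300.
No failures to appear in the past ten years (−40%): $91300 × 0.6 = $54780.
$54780 is at or above the $2500 minimum.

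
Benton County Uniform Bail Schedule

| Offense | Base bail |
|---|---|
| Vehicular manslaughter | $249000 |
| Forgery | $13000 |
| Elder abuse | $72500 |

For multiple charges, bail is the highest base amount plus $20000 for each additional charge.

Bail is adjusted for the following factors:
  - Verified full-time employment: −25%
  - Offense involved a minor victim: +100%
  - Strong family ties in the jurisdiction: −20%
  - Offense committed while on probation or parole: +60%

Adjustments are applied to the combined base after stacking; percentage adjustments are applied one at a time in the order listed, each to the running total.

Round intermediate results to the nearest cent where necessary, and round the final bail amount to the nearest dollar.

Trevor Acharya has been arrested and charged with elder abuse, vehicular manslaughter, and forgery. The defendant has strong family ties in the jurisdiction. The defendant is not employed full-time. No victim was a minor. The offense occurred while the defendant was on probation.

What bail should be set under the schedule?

$369920

Base amounts from the schedule: elder abuse $72500; vehicular manslaughter $249000; forgery $13000.
Stacking rule: highest base plus $20000 per additional charge. Highest is vehicular manslaughter at $249000; 2 additional charges → +$40000. Combined base = $289000.
Strong family ties in the jurisdiction (−20%): $289000 × 0.8 = $231200.
Offense committed while on probation or parole (+60%): $231200 × 1.6 = $369920.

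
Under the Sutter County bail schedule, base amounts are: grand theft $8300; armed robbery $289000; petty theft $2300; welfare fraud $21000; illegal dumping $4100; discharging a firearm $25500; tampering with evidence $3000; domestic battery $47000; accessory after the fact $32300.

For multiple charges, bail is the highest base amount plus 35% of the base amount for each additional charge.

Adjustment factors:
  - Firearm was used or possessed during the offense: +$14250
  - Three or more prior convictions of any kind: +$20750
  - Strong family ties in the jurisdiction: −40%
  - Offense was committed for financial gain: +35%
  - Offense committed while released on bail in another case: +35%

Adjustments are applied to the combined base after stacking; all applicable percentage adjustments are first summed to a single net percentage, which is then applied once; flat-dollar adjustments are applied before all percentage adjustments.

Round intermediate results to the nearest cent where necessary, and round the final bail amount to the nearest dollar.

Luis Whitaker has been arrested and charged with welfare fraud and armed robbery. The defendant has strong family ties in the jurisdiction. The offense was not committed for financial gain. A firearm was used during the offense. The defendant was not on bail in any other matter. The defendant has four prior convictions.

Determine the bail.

$198810

Base amounts from the schedule: welfare fraud $21000; armed robbery $289000.
Stacking rule: highest base plus 35% of each additional charge. Highest is armed robbery at $289000. Additional: $21000 × 35% = $7350. Combined base = $289000 + $7350 = $296350.
Firearm was used or possessed during the offense (+$14250 flat): $296350 + $14250 = $310600.
Three or more prior convictions of any kind (+$20750 flat): $310600 + $20750 = $331350.
Strong family ties in the jurisdiction (−40%): $331350 × 0.6 = $198810.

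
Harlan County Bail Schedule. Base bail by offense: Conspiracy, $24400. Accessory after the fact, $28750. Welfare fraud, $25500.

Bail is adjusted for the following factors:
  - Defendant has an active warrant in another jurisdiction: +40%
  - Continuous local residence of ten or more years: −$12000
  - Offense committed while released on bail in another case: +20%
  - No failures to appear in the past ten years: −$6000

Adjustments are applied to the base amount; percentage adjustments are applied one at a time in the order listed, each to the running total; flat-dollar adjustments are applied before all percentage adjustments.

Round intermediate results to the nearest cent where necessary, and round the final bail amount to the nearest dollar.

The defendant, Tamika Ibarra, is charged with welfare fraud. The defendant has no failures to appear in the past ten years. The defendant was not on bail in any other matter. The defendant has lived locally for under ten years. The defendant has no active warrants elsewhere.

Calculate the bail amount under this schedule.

Base amounts from the schedule: welfare fraud $25500.
Single charge. Combined base = $25500.
No failures to appear in the past ten years (−$6000 flat): $25500 − $6000 = $19500.

$19500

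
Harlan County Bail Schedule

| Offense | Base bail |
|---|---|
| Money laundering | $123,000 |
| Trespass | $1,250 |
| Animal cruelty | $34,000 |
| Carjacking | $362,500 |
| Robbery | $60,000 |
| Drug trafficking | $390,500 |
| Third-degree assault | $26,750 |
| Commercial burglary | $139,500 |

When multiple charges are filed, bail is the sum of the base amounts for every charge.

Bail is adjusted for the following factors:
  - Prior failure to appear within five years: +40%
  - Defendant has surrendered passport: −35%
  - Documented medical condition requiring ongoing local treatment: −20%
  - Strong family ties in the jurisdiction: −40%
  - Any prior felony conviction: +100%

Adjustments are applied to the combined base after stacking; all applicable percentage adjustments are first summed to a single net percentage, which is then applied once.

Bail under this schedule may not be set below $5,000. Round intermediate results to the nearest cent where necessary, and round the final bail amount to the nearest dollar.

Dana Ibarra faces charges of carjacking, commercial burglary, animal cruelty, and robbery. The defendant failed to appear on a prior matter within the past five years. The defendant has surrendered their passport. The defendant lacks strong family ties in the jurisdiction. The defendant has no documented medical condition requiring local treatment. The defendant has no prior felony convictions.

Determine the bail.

Base amounts from the schedule: carjacking $362,500; commercial burglary $139,500; animal cruelty $34,000; robbery $60,000.
Stacking rule: sum of all bases. $362,500 + $139,500 + $34,000 + $60,000 = $596,000.
Net percentage adjustment: +40% −35% = +5%. $596,000 × 1.05 = $625,800.
$625,800 is at or above the $5,000 minimum.

$625,800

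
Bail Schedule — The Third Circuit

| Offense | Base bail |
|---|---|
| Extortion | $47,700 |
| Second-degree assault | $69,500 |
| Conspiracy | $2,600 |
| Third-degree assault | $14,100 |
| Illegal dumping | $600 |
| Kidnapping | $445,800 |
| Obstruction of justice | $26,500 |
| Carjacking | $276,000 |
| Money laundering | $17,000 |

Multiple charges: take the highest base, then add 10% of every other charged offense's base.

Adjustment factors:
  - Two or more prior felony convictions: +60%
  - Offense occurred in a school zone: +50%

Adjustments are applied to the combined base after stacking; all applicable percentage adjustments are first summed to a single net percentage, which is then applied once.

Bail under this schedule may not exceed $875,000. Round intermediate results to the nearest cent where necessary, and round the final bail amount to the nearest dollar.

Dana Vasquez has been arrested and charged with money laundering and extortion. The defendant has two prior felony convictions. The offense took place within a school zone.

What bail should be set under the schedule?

$103,740

Base amounts from the schedule: money laundering $17,000; extortion $47,700.
Stacking rule: highest base plus 10% of each additional charge. Highest is extortion at $47,700. Additional: $17,000 × 10% = $1,700. Combined base = $47,700 + $1,700 = $49,400.
Net percentage adjustment: +60% +50% = +110%. $49,400 × 2.1 = $103,740.
$103,740 is within the $875,000 maximum.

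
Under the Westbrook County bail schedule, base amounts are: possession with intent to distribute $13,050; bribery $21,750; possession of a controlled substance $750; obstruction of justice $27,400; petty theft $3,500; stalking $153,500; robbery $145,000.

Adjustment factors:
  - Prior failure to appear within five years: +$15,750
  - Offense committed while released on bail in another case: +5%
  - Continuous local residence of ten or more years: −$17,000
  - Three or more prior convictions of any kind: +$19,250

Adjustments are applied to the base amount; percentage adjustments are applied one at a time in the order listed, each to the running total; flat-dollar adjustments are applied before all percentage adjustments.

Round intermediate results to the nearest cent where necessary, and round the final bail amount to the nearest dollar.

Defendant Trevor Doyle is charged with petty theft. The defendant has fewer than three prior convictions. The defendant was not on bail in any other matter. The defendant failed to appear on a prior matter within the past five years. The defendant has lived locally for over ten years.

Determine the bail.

$2,250

Base amounts from the schedule: petty theft $3,500.
Single charge. Combined base = $3,500.
Prior failure to appear within five years (+$15,750 flat): $3,500 + $15,750 = $19,250.
Continuous local residence of ten or more years (−$17,000 flat): $19,250 − $17,000 = $2,250.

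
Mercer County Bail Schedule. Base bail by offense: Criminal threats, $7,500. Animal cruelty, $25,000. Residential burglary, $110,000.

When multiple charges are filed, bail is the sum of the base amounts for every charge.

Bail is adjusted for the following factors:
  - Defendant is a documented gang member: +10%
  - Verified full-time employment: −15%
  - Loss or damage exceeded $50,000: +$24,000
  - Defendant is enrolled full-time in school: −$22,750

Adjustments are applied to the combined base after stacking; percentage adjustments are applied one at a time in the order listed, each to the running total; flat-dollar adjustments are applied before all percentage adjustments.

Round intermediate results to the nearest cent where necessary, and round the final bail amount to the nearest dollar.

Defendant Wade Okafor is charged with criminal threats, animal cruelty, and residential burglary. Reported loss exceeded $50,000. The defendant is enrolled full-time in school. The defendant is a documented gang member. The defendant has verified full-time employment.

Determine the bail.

Base amounts from the schedule: criminal threats $7,500; animal cruelty $25,000; residential burglary $110,000.
Stacking rule: sum of all bases. $7,500 + $25,000 + $110,000 = $142,500.
Loss or damage exceeded $50,000 (+$24,000 flat): $142,500 + $24,000 = $166,500.
Defendant is enrolled full-time in school (−$22,750 flat): $166,500 − $22,750 = $143,750.
Defendant is a documented gang member (+10%): $143,750 × 1.1 = $158,125.
Verified full-time employment (−15%): $158,125 × 0.85 = $134,406.25.
Rounded to the nearest dollar: $134,406.

$134,406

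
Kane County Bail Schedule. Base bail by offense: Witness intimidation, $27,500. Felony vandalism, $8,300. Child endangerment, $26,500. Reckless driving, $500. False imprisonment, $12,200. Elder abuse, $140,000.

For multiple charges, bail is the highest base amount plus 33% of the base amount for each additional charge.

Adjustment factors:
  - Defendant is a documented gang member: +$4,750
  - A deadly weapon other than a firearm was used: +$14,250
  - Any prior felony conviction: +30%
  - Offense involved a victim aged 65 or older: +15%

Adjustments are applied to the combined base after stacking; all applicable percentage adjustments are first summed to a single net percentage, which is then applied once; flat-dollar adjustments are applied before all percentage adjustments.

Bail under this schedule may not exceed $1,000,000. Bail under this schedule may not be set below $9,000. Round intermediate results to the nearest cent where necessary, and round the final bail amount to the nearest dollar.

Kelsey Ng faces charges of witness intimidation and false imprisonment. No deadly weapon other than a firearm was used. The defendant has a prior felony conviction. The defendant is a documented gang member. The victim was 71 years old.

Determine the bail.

Base amounts from the schedule: witness intimidation $27,500; false imprisonment $12,200.
Stacking rule: highest base plus 33% of each additional charge. Highest is witness intimidation at $27,500. Additional: $12,200 × 33% = $4,026. Combined base = $27,500 + $4,026 = $31,526.
Defendant is a documented gang member (+$4,750 flat): $31,526 + $4,750 = $36,276.
Net percentage adjustment: +30% +15% = +45%. $36,276 × 1.45 = $52,600.20.
$52,600.20 is within the $1,000,000 maximum.
$52,600.20 is at or above the $9,000 minimum.
Rounded to the nearest dollar: $52,600.

$52,600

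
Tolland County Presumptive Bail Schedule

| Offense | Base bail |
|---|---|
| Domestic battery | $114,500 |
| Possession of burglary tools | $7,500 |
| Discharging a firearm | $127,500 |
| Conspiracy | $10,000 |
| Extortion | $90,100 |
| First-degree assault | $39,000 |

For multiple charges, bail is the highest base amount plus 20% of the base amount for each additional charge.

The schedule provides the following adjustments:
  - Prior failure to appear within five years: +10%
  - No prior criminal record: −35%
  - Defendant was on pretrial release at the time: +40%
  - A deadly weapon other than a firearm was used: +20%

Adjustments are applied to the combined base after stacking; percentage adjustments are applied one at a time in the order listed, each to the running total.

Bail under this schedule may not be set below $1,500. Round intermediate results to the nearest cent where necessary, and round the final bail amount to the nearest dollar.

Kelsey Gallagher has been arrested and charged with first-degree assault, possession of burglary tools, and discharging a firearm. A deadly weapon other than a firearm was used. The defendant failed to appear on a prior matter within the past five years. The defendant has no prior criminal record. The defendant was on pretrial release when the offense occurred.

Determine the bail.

$164,324

Base amounts from the schedule: first-degree assault $39,000; possession of burglary tools $7,500; discharging a firearm $127,500.
Stacking rule: highest base plus 20% of each additional charge. Highest is discharging a firearm at $127,500. Additional: $39,000 × 20% = $7,800; $7,500 × 20% = $1,500. Combined base = $127,500 + $9,300 = $136,800.
Prior failure to appear within five years (+10%): $136,800 × 1.1 = $150,480.
No prior criminal record (−35%): $150,480 × 0.65 = $97,812.
Defendant was on pretrial release at the time (+40%): $97,812 × 1.4 = $136,936.80.
A deadly weapon other than a firearm was used (+20%): $136,936.80 × 1.2 = $164,324.16.
$164,324.16 is at or above the $1,500 minimum.
Rounded to the nearest dollar: $164,324.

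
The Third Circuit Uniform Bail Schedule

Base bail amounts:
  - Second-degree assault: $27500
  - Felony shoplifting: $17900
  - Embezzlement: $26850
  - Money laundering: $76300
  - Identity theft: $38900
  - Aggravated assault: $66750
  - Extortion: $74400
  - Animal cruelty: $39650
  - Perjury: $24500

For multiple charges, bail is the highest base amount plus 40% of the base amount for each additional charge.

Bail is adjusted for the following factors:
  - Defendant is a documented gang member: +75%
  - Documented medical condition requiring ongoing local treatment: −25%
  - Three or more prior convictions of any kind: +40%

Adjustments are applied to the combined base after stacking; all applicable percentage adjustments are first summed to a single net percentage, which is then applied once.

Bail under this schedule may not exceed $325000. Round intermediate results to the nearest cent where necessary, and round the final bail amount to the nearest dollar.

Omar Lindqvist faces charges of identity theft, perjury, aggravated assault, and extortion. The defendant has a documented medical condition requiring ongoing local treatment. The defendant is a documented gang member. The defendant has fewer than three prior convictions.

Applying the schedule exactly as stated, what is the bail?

$189690

Base amounts from the schedule: identity theft $38900; perjury $24500; aggravated assault $66750; extortion $74400.
Stacking rule: highest base plus 40% of each additional charge. Highest is extortion at $74400. Additional: $38900 × 40% = $15560; $24500 × 40% = $9800; $66750 × 40% = $26700. Combined base = $74400 + $52060 = $126460.
Net percentage adjustment: +75% −25% = +50%. $126460 × 1.5 = $189690.
$189690 is within the $325000 maximum.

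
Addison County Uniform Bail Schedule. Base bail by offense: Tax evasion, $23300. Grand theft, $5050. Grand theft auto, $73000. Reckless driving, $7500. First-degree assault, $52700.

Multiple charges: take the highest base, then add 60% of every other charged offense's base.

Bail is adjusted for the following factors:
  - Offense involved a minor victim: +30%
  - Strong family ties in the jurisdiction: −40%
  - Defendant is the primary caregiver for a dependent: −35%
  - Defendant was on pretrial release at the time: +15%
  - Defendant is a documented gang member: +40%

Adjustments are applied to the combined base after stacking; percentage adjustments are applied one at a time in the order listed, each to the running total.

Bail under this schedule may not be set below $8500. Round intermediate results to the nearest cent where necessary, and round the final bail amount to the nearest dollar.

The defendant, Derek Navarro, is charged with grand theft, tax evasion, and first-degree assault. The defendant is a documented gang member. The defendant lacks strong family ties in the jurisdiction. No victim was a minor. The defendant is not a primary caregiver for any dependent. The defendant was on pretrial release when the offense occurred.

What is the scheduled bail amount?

Base amounts from the schedule: grand theft $5050; tax evasion $23300; first-degree assault $52700.
Stacking rule: highest base plus 60% of each additional charge. Highest is first-degree assault at $52700. Additional: $5050 × 60% = $3030; $23300 × 60% = $13980. Combined base = $52700 + $17010 = $69710.
Defendant was on pretrial release at the time (+15%): $69710 × 1.15 = $80166.50.
Defendant is a documented gang member (+40%): $80166.50 × 1.4 = $112233.10.
$112233.10 is at or above the $8500 minimum.
Rounded to the nearest dollar: $112233.

$112233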